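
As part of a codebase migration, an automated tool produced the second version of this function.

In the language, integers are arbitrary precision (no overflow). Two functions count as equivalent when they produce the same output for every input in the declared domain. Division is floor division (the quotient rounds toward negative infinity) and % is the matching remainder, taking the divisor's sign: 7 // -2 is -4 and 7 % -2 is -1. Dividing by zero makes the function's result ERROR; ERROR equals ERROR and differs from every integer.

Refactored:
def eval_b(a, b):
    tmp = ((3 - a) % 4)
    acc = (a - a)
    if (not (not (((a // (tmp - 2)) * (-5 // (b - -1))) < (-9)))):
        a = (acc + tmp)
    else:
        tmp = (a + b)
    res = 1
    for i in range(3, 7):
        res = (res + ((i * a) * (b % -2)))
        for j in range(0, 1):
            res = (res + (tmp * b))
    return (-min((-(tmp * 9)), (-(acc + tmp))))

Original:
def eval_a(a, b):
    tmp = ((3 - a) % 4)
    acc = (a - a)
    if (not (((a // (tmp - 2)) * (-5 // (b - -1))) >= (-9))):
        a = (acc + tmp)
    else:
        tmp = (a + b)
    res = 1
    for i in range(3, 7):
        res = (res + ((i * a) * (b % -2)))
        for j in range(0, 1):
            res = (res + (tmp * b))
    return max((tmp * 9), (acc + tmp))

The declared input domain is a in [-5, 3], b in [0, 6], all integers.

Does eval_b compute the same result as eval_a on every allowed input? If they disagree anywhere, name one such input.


Changes here: comparison usage differs, min/max/abs usage differs, boolean connective usage differs; the full 63-point sweep finds no disagreement.
verdict: equivalent


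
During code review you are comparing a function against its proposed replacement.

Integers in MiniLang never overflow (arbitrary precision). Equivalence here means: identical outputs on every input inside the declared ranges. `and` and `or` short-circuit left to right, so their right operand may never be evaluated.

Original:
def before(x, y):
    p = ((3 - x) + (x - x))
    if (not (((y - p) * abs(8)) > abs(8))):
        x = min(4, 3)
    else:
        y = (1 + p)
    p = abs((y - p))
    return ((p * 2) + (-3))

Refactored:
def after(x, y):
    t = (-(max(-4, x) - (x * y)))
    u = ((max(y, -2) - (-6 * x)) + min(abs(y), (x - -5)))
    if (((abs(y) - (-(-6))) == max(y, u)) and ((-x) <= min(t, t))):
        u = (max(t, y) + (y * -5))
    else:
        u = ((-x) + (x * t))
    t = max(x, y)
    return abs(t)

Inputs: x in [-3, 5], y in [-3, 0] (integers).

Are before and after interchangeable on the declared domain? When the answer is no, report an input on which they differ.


Take x=-3, y=-3.
before: p = 6; (not (((y - p) * abs(8)) > abs(8))) -> true; x = 3; p = 9; return 15
after: t = 12; u = -18; (((abs(y) - (-(-6))) == max(y, u)) and ((-x) <= min(t, t))) -> true; u = 27; t = -3; return 3
15 against 3: the behavior changed.
verdict: not equivalent; witness: x=-3, y=-3


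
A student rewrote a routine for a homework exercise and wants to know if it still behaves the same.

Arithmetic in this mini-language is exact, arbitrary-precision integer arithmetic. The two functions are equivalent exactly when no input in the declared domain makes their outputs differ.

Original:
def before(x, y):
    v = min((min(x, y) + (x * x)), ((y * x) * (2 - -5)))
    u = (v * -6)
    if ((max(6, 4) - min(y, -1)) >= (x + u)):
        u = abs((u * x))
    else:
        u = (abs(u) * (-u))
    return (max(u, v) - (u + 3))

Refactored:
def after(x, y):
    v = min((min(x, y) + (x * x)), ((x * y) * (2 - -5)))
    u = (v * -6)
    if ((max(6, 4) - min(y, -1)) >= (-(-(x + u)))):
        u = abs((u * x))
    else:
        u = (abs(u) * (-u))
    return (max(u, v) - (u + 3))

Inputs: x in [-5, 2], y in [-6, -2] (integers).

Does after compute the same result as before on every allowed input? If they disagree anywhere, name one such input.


Comparing the listings, the differences include: same computation, different form.
One worked example (x=-2, y=-6) — before: v = -2; u = 12; ((max(6, 4) - min(y, -1)) >= (x + u)) -> true; u = 24; return -3; after: v = -2; u = 12; ((max(6, 4) - min(y, -1)) >= (-(-(x + u)))) -> true; u = 24; return -3; agreement on -3.
An exhaustive pass over the 40 declared inputs shows identical outputs.
verdict: equivalent


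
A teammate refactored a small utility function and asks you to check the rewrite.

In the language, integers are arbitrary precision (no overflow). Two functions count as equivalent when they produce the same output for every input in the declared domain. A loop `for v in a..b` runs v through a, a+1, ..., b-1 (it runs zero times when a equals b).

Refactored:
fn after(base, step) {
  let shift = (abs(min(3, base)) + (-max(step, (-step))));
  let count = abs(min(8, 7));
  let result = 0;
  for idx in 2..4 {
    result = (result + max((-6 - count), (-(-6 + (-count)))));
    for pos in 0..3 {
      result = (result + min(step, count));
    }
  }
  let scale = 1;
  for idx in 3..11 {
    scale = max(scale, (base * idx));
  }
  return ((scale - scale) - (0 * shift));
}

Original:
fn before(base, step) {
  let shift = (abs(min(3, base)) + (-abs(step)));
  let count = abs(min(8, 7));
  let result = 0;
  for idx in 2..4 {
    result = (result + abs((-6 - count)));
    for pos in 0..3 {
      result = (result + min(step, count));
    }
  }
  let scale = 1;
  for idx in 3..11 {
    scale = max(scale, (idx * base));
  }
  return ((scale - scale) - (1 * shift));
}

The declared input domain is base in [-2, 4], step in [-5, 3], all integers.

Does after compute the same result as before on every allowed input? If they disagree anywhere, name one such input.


Consider the input base=-2, step=-5.
before: shift := -3 | count := 7 | result := 0 | iter idx=2: | result := 13 | iter pos=0: | result := 8 | iter pos=1: | result := 3 | iter pos=2: | result := -2 | iter idx=3: | result := 11 | iter pos=0: | result := 6 | iter pos=1: | result := 1 | iter pos=2: | result := -4 | scale := 1 | iter idx=3: | scale := 1 | iter idx=4: | scale := 1 | iter idx=5: | scale := 1 | iter idx=6: | scale := 1 | iter idx=7: | scale := 1 | iter idx=8: | scale := 1 | iter idx=9: | scale := 1 | iter idx=10: | scale := 1 | result 3
after: shift := -3 | count := 7 | result := 0 | iter idx=2: | result := 13 | iter pos=0: | result := 8 | iter pos=1: | result := 3 | iter pos=2: | result := -2 | iter idx=3: | result := 11 | iter pos=0: | result := 6 | iter pos=1: | result := 1 | iter pos=2: | result := -4 | scale := 1 | iter idx=3: | scale := 1 | iter idx=4: | scale := 1 | iter idx=5: | scale := 1 | iter idx=6: | scale := 1 | iter idx=7: | scale := 1 | iter idx=8: | scale := 1 | iter idx=9: | scale := 1 | iter idx=10: | scale := 1 | result 0
3 and 0 differ, so these are not the same function on this domain.
verdict: not equivalent; witness: base=-2, step=-5


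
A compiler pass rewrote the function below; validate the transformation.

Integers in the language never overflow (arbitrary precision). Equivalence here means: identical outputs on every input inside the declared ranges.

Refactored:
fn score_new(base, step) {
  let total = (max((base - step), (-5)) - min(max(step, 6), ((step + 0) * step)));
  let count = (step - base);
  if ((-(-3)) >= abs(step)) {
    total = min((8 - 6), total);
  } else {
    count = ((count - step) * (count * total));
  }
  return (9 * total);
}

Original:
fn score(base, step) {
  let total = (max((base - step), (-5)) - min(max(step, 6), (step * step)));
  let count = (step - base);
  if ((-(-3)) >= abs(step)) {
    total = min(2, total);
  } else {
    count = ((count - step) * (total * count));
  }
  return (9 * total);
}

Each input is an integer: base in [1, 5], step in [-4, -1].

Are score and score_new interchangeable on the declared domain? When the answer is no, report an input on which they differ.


Differences: constant usage differs, plus arithmetic usage differs — yet all 20 inputs agree.
verdict: equivalent


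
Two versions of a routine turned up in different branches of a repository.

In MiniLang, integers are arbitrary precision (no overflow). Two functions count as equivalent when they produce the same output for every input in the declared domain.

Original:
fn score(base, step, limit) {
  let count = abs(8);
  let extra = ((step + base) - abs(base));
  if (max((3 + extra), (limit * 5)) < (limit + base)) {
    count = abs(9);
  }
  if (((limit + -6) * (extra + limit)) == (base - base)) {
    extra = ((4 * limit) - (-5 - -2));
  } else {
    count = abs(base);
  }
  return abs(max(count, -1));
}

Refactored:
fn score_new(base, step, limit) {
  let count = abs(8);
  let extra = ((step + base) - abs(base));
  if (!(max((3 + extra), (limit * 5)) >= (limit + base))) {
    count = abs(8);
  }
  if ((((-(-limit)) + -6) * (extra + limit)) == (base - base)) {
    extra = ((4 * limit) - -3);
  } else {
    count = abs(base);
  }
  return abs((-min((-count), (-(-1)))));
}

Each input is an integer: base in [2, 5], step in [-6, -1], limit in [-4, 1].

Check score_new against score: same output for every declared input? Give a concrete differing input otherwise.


Run the pair on base=5, step=-1, limit=1.
score: count := 8 | extra := -1 | (max((3 + extra), (limit * 5)) < (limit + base)): true | count := 9 | (((limit + -6) * (extra + limit)) == (base - base)): true | extra := 7 | result 9
score_new: count := 8 | extra := -1 | (!(max((3 + extra), (limit * 5)) >= (limit + base))): true | count := 8 | ((((-(-limit)) + -6) * (extra + limit)) == (base - base)): true | extra := 7 | result 8
9 != 8, so the rewrite changes behavior.
verdict: not equivalent; witness: base=5, step=-1, limit=1


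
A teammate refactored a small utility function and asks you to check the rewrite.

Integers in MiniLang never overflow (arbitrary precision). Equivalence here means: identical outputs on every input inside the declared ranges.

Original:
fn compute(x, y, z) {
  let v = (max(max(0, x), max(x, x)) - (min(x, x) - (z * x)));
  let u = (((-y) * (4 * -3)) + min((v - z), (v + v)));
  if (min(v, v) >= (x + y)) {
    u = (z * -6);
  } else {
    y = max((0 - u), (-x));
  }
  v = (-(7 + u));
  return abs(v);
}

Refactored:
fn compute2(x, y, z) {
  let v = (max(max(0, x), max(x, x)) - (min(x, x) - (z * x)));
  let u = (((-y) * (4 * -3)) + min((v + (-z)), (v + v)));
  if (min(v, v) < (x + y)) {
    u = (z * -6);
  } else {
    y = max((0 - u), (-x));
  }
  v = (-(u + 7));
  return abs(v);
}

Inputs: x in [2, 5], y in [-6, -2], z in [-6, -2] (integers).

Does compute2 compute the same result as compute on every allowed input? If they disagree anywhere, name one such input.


x=2, y=-6, z=-6 yields 89 from compute but 43 from compute2.
verdict: not equivalent; witness: x=2, y=-6, z=-6


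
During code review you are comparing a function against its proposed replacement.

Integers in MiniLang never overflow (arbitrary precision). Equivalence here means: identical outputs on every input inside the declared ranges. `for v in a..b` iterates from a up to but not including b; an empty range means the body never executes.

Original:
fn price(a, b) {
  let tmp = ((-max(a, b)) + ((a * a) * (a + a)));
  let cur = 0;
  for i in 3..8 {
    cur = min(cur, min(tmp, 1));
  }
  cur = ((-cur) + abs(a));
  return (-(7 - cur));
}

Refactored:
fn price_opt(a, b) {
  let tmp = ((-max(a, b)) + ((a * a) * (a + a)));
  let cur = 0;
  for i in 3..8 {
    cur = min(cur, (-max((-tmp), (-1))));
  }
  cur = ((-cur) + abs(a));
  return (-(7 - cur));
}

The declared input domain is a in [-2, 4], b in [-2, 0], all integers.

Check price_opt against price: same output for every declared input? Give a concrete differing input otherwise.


Although min/max/abs usage differs, 21/21 inputs agree.
verdict: equivalent


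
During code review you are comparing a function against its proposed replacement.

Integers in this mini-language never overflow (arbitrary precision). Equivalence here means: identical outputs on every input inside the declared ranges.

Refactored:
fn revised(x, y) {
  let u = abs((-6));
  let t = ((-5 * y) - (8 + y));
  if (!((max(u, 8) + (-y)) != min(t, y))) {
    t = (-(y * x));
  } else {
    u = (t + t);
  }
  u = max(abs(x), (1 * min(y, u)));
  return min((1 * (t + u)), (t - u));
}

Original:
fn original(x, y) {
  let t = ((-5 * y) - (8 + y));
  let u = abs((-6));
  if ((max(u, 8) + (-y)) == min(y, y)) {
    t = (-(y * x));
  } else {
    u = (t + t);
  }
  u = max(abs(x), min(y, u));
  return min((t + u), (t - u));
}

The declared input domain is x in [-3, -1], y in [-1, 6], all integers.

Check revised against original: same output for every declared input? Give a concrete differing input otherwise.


These are not equivalent — on x=-3, y=4 the outputs split (8 vs -35).
original: t = -32; u = 6; ((max(u, 8) + (-y)) == min(y, y)) -> true; t = 12; u = 4; return 8
revised: u = 6; t = -32; (!((max(u, 8) + (-y)) != min(t, y))) -> false; u = -64; u = 3; return -35
verdict: not equivalent; witness: x=-3, y=4


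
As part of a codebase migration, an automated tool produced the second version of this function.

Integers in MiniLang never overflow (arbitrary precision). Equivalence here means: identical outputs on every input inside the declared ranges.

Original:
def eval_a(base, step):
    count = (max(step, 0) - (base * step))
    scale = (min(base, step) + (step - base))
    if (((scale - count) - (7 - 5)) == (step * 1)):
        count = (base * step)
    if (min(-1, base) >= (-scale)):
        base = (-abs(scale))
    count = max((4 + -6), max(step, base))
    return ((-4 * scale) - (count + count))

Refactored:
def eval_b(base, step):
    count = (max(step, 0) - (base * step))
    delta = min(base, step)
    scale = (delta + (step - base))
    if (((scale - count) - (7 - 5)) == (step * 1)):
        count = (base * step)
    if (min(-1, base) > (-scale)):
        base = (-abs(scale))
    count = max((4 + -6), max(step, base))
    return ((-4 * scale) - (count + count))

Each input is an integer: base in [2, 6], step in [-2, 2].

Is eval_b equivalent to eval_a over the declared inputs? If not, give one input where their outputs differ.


There is a counterexample at base=3, step=2: -8 on one side, -10 on the other.
eval_a: count=-4, then scale=1, then (((scale - count) - (7 - 5)) == (step * 1)) is false, then (min(-1, base) >= (-scale)) is true, then base=-1, then count=2, then returns -8
eval_b: count=-4, then delta=2, then scale=1, then (((scale - count) - (7 - 5)) == (step * 1)) is false, then (min(-1, base) > (-scale)) is false, then count=3, then returns -10
verdict: not equivalent; witness: base=3, step=2


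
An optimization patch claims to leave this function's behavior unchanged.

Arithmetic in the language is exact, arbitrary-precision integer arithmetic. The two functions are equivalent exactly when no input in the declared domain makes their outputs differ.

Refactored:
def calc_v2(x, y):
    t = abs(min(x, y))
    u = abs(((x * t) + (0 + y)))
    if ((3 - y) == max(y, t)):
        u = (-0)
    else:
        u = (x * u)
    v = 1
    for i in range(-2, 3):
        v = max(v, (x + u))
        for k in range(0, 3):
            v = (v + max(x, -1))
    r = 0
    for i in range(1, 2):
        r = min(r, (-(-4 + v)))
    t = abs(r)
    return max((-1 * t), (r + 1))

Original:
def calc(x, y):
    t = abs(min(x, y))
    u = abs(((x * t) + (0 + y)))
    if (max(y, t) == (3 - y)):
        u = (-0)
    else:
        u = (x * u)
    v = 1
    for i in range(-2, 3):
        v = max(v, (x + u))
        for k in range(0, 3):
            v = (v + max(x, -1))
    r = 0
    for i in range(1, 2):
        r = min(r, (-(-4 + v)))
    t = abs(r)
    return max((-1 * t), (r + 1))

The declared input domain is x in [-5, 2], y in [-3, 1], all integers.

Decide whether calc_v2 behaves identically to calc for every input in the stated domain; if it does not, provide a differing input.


Reading the diff, among the changes: same computation, different form.
As a probe, take x=2, y=-2: calc runs t = 2; u = 2; (max(y, t) == (3 - y)) -> false; u = 4; v = 1; [i=-2]; v = 6; [k=0]; v = 8; [k=1]; v = 10; [k=2]; v = 12; [i=-1]; v = 12; [k=0]; v = 14; [k=1]; v = 16; [k=2]; v = 18; [i=0]; v = 18; [k=0]; v = 20; [k=1]; v = 22; [k=2]; v = 24; [i=1]; v = 24; [k=0]; v = 26; [k=1]; v = 28; [k=2]; v = 30; [i=2]; v = 30; [k=0]; v = 32; [k=1]; v = 34; [k=2]; v = 36; r = 0; [i=1]; r = -32; t = 32; return -31; calc_v2 runs t = 2; u = 2; ((3 - y) == max(y, t)) -> false; u = 4; v = 1; [i=-2]; v = 6; [k=0]; v = 8; [k=1]; v = 10; [k=2]; v = 12; [i=-1]; v = 12; [k=0]; v = 14; [k=1]; v = 16; [k=2]; v = 18; [i=0]; v = 18; [k=0]; v = 20; [k=1]; v = 22; [k=2]; v = 24; [i=1]; v = 24; [k=0]; v = 26; [k=1]; v = 28; [k=2]; v = 30; [i=2]; v = 30; [k=0]; v = 32; [k=1]; v = 34; [k=2]; v = 36; r = 0; [i=1]; r = -32; t = 32; return -31; both end at -31.
An exhaustive pass over the 40 declared inputs shows identical outputs.
verdict: equivalent


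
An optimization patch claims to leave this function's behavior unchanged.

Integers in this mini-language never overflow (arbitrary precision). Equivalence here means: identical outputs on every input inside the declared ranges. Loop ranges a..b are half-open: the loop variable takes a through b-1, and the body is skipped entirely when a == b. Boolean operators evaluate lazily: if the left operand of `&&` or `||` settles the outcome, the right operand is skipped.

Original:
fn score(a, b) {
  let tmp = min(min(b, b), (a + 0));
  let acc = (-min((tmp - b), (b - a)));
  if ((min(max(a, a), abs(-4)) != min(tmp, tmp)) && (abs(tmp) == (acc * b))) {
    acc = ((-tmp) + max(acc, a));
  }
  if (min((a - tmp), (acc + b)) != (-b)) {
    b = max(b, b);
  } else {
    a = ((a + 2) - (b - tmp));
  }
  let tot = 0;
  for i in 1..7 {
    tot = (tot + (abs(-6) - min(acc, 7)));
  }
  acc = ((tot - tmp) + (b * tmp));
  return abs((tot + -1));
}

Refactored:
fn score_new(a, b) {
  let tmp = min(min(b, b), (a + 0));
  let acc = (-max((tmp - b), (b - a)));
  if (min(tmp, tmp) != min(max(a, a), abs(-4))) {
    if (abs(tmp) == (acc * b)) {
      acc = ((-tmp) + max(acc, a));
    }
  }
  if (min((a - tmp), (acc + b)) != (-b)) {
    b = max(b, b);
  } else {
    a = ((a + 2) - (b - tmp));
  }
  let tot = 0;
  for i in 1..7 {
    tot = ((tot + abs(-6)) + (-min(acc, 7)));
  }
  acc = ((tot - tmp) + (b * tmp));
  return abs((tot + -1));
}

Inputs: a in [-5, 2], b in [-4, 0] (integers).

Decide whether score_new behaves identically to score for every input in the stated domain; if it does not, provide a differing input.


Not equivalent: a=-5, b=-4 separates them (29 vs 41).
score: tmp = -5; acc = 1; ((min(max(a, a), abs(-4)) != min(tmp, tmp)) && (abs(tmp) == (acc * b))) -> false; (min((a - tmp), (acc + b)) != (-b)) -> true; b = -4; tot = 0; [i=1]; tot = 5; [i=2]; tot = 10; [i=3]; tot = 15; [i=4]; tot = 20; [i=5]; tot = 25; [i=6]; tot = 30; acc = 55; return 29
score_new: tmp = -5; acc = -1; (min(tmp, tmp) != min(max(a, a), abs(-4))) -> false; (min((a - tmp), (acc + b)) != (-b)) -> true; b = -4; tot = 0; [i=1]; tot = 7; [i=2]; tot = 14; [i=3]; tot = 21; [i=4]; tot = 28; [i=5]; tot = 35; [i=6]; tot = 42; acc = 67; return 41
verdict: not equivalent; witness: a=-5, b=-4


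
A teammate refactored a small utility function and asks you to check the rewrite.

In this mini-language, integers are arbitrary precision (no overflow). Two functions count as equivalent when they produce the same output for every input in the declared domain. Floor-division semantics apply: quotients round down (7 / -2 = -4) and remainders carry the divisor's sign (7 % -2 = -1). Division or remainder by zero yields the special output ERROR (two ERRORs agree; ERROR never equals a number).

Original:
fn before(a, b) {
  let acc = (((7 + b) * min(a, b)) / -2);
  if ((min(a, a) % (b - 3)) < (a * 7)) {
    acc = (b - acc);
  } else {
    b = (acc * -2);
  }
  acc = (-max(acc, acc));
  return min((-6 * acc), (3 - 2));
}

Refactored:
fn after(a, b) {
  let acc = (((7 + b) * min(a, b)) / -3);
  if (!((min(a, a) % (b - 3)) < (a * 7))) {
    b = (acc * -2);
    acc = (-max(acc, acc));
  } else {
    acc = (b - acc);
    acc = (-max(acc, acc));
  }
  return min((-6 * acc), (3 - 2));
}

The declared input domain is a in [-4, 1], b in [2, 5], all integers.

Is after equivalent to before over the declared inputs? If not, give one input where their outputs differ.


Equivalent. The edit looks behavioral (`-2` became `-3`), but over these ranges it never changes the outcome.
Across all 24 domain points the two functions coincide.
As a probe, take a=-3, b=2: before runs acc := 13 | ((min(a, a) % (b - 3)) < (a * 7)): false | b := -26 | acc := -13 | result 1; after runs acc := 9 | (!((min(a, a) % (b - 3)) < (a * 7))): true | b := -18 | acc := -9 | result 1; both end at 1.
verdict: equivalent


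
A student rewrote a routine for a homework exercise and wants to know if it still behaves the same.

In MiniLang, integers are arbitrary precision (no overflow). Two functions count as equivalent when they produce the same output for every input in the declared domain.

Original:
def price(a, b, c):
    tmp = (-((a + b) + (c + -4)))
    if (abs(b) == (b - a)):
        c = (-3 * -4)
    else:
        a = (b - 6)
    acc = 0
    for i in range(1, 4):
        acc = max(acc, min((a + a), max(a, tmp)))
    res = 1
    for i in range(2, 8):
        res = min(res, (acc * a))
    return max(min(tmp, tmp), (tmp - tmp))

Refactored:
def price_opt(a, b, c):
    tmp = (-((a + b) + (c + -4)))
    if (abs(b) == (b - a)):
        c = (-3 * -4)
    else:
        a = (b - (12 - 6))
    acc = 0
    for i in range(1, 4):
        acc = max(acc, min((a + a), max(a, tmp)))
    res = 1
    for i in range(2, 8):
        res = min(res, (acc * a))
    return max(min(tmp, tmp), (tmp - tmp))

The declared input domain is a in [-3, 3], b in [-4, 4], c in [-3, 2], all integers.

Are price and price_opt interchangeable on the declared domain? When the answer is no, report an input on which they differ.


Reading the diff, among the changes: arithmetic usage differs; constant usage differs.
Spot check at a=3, b=-4, c=-3 — price: tmp=8, then (abs(b) == (b - a)) is false, then a=-10, then acc=0, then (i=1), then acc=0, then (i=2), then acc=0, then (i=3), then acc=0, then res=1, then (i=2), then res=0, then (i=3), then res=0, then (i=4), then res=0, then (i=5), then res=0, then (i=6), then res=0, then (i=7), then res=0, then returns 8. price_opt: tmp=8, then (abs(b) == (b - a)) is false, then a=-10, then acc=0, then (i=1), then acc=0, then (i=2), then acc=0, then (i=3), then acc=0, then res=1, then (i=2), then res=0, then (i=3), then res=0, then (i=4), then res=0, then (i=5), then res=0, then (i=6), then res=0, then (i=7), then res=0, then returns 8. Both give 8.
Every one of the 378 inputs gives matching results.
verdict: equivalent


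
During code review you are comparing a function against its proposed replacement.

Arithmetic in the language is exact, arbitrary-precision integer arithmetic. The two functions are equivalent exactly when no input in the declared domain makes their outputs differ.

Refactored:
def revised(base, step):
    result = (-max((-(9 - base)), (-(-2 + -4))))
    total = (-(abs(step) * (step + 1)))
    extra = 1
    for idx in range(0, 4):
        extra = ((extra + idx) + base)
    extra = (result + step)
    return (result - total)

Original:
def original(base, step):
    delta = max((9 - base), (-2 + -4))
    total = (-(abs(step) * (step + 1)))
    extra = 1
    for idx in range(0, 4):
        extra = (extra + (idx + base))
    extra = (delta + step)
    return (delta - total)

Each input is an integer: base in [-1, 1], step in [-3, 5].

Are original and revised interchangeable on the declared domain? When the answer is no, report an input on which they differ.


There is a counterexample at base=-1, step=-3: 4 on one side, -12 on the other.
original: delta=10, then total=6, then extra=1, then (idx=0), then extra=0, then (idx=1), then extra=0, then (idx=2), then extra=1, then (idx=3), then extra=3, then extra=7, then returns 4
revised: result=-6, then total=6, then extra=1, then (idx=0), then extra=0, then (idx=1), then extra=0, then (idx=2), then extra=1, then (idx=3), then extra=3, then extra=-9, then returns -12
verdict: not equivalent; witness: base=-1, step=-3


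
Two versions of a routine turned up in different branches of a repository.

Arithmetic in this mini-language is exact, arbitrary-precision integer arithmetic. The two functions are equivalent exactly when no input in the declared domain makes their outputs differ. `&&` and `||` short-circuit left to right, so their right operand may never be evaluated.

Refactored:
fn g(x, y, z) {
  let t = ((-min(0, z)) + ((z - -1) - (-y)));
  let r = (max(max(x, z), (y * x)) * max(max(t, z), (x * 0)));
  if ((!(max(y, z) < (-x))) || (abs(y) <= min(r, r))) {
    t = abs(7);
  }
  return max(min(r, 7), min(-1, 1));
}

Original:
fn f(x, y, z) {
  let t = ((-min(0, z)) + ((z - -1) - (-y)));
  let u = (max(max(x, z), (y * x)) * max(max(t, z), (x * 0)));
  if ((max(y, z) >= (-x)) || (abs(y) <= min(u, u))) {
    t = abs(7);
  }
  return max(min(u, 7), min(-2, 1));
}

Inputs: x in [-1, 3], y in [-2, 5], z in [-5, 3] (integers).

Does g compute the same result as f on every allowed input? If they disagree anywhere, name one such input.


There is a counterexample at x=-1, y=1, z=-5: -2 on one side, -1 on the other.
f: t becomes 2; next u becomes -2; next ((max(y, z) >= (-x)) || (abs(y) <= min(u, u))) evaluates to true; next t becomes 7; next final value -2
g: t becomes 2; next r becomes -2; next ((!(max(y, z) < (-x))) || (abs(y) <= min(r, r))) evaluates to true; next t becomes 7; next final value -1
verdict: not equivalent; witness: x=-1, y=1, z=-5


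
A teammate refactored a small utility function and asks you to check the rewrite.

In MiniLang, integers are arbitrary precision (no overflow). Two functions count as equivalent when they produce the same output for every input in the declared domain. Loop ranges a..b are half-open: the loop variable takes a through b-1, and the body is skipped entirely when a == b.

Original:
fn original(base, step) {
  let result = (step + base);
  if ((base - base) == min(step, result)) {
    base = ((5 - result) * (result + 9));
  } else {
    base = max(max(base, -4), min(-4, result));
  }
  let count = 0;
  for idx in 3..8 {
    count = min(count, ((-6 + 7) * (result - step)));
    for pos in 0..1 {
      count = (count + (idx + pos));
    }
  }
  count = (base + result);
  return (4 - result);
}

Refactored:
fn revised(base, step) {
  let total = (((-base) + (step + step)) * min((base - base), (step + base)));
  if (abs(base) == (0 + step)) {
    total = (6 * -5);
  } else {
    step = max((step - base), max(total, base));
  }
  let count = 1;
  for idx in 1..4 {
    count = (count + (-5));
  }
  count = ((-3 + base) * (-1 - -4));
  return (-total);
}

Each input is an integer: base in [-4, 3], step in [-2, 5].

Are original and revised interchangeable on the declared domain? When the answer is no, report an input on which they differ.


At base=-4, step=-2: original gives 10, revised gives 0.
verdict: not equivalent; witness: base=-4, step=-2


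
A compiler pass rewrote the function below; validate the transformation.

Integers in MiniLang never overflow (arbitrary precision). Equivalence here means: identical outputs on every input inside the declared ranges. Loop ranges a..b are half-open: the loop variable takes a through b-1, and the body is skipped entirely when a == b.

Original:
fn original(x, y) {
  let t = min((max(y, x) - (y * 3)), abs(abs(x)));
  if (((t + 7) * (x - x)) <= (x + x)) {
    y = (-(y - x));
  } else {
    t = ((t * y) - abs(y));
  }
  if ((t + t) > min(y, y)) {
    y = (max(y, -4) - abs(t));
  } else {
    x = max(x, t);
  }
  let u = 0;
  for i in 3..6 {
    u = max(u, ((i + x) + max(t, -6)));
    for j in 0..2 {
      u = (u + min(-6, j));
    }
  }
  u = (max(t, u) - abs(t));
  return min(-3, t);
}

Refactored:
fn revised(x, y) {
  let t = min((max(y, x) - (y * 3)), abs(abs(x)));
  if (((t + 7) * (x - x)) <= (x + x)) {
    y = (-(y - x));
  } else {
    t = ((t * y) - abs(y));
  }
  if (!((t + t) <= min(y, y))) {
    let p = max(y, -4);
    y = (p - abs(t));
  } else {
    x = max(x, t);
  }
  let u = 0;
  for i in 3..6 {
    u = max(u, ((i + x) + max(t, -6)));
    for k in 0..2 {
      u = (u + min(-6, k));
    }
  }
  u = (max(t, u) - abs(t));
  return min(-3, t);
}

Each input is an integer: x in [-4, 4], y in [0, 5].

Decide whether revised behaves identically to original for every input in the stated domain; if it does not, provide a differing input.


Equivalent — the differences include comparison usage differs; and statement counts differ; and boolean connective usage differs; and local variable names differ, yet no declared input distinguishes the two.
Tracing x=4, y=4: original: t = -8; (((t + 7) * (x - x)) <= (x + x)) -> true; y = 0; ((t + t) > min(y, y)) -> false; x = 4; u = 0; [i=3]; u = 1; [j=0]; u = -5; [j=1]; u = -11; [i=4]; u = 2; [j=0]; u = -4; [j=1]; u = -10; [i=5]; u = 3; [j=0]; u = -3; [j=1]; u = -9; u = -16; return -8 | revised: t = -8; (((t + 7) * (x - x)) <= (x + x)) -> true; y = 0; (!((t + t) <= min(y, y))) -> false; x = 4; u = 0; [i=3]; u = 1; [k=0]; u = -5; [k=1]; u = -11; [i=4]; u = 2; [k=0]; u = -4; [k=1]; u = -10; [i=5]; u = 3; [k=0]; u = -3; [k=1]; u = -9; u = -16; return -8 — matching result -8.
Checked all 54 inputs in the declared domain: the outputs agree on every one.
verdict: equivalent


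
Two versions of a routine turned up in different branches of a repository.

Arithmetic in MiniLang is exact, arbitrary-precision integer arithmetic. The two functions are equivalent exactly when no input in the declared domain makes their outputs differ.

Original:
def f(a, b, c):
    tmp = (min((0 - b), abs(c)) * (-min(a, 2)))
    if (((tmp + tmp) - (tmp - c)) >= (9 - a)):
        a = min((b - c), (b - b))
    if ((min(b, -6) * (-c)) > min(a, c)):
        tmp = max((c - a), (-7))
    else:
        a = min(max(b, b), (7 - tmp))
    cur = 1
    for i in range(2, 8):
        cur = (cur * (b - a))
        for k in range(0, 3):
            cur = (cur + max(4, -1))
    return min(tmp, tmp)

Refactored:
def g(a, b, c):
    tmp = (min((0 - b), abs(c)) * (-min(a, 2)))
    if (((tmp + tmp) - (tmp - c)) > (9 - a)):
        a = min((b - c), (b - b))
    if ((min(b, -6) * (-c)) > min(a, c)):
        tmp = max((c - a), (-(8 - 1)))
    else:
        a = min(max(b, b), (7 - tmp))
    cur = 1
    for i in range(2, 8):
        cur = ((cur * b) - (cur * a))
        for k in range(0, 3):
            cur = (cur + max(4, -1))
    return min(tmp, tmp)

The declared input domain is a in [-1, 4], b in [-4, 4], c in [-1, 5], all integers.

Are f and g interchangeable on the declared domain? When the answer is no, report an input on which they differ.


These are not equivalent — on a=1, b=3, c=5 the outputs split (7 vs 4).
f: tmp=3, then (((tmp + tmp) - (tmp - c)) >= (9 - a)) is true, then a=-2, then ((min(b, -6) * (-c)) > min(a, c)) is true, then tmp=7, then cur=1, then (i=2), then cur=5, then (k=0), then cur=9, then (k=1), then cur=13, then (k=2), then cur=17, then (i=3), then cur=85, then (k=0), then cur=89, then (k=1), then cur=93, then (k=2), then cur=97, then (i=4), then cur=485, then (k=0), then cur=489, then (k=1), then cur=493, then (k=2), then cur=497, then (i=5), then cur=2485, then (k=0), then cur=2489, then (k=1), then cur=2493, then (k=2), then cur=2497, then (i=6), then cur=12485, then (k=0), then cur=12489, then (k=1), then cur=12493, then (k=2), then cur=12497, then (i=7), then cur=62485, then (k=0), then cur=62489, then (k=1), then cur=62493, then (k=2), then cur=62497, then returns 7
g: tmp=3, then (((tmp + tmp) - (tmp - c)) > (9 - a)) is false, then ((min(b, -6) * (-c)) > min(a, c)) is true, then tmp=4, then cur=1, then (i=2), then cur=2, then (k=0), then cur=6, then (k=1), then cur=10, then (k=2), then cur=14, then (i=3), then cur=28, then (k=0), then cur=32, then (k=1), then cur=36, then (k=2), then cur=40, then (i=4), then cur=80, then (k=0), then cur=84, then (k=1), then cur=88, then (k=2), then cur=92, then (i=5), then cur=184, then (k=0), then cur=188, then (k=1), then cur=192, then (k=2), then cur=196, then (i=6), then cur=392, then (k=0), then cur=396, then (k=1), then cur=400, then (k=2), then cur=404, then (i=7), then cur=808, then (k=0), then cur=812, then (k=1), then cur=816, then (k=2), then cur=820, then returns 4
verdict: not equivalent; witness: a=1, b=3, c=5


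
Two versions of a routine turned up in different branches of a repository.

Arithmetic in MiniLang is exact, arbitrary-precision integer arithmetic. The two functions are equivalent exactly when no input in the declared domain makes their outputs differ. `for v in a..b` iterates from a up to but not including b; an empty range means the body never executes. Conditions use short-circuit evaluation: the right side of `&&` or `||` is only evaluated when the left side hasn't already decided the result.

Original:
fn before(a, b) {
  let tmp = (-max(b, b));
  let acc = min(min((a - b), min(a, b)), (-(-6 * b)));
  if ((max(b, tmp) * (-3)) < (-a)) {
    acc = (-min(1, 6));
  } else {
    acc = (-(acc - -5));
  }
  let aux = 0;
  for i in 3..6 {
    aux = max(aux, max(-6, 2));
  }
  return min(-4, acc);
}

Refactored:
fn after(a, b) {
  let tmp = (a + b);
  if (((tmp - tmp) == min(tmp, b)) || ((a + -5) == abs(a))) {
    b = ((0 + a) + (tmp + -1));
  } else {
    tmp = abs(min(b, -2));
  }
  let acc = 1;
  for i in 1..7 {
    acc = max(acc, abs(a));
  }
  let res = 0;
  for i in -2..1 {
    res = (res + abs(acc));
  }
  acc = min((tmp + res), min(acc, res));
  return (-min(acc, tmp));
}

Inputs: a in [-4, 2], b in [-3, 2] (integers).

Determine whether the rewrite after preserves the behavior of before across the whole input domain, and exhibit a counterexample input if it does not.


Try a=-4, b=-3.
before: tmp=3, then acc=-18, then ((max(b, tmp) * (-3)) < (-a)) is true, then acc=-1, then aux=0, then (i=3), then aux=2, then (i=4), then aux=2, then (i=5), then aux=2, then returns -4
after: tmp=-7, then (((tmp - tmp) == min(tmp, b)) || ((a + -5) == abs(a))) is false, then tmp=3, then acc=1, then (i=1), then acc=4, then (i=2), then acc=4, then (i=3), then acc=4, then (i=4), then acc=4, then (i=5), then acc=4, then (i=6), then acc=4, then res=0, then (i=-2), then res=4, then (i=-1), then res=8, then (i=0), then res=12, then acc=4, then returns -3
-4 vs -3 — the two versions disagree here.
verdict: not equivalent; witness: a=-4, b=-3


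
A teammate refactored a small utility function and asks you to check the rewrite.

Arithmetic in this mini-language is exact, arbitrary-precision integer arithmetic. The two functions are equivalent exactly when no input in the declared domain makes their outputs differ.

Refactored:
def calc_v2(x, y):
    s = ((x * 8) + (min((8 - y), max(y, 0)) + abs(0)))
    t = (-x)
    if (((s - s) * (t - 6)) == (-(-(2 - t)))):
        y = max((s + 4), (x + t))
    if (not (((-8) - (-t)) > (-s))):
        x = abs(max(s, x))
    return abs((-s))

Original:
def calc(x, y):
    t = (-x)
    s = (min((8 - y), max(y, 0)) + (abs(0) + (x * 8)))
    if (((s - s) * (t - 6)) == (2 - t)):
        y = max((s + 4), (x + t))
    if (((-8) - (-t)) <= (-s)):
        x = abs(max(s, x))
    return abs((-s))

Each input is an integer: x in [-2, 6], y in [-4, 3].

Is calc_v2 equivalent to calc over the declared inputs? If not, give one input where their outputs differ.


Side by side, the visible changes include: comparison usage differs; also boolean connective usage differs.
One worked example (x=-2, y=3) — calc: t = 2; s = -13; (((s - s) * (t - 6)) == (2 - t)) -> true; y = 0; (((-8) - (-t)) <= (-s)) -> true; x = 2; return 13; calc_v2: s = -13; t = 2; (((s - s) * (t - 6)) == (-(-(2 - t)))) -> true; y = 0; (not (((-8) - (-t)) > (-s))) -> true; x = 2; return 13; agreement on 13.
Checked all 72 inputs in the declared domain: the outputs agree on every one.
verdict: equivalent


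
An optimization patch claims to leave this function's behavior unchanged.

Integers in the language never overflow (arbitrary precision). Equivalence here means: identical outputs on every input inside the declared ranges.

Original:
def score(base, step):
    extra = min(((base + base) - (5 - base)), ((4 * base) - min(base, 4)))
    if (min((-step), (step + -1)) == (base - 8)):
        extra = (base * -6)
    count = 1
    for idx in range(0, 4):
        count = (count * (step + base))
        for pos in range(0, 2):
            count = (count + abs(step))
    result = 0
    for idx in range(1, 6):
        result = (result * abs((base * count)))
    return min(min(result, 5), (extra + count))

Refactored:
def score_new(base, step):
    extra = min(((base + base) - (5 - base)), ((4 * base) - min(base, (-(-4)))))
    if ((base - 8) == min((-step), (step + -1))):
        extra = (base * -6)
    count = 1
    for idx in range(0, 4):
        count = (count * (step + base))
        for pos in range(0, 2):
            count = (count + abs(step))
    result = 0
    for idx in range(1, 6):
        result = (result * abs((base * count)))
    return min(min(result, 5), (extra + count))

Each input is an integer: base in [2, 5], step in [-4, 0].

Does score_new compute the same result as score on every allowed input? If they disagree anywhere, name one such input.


Changes here: same computation, different form; the full 20-point sweep finds no disagreement.
verdict: equivalent


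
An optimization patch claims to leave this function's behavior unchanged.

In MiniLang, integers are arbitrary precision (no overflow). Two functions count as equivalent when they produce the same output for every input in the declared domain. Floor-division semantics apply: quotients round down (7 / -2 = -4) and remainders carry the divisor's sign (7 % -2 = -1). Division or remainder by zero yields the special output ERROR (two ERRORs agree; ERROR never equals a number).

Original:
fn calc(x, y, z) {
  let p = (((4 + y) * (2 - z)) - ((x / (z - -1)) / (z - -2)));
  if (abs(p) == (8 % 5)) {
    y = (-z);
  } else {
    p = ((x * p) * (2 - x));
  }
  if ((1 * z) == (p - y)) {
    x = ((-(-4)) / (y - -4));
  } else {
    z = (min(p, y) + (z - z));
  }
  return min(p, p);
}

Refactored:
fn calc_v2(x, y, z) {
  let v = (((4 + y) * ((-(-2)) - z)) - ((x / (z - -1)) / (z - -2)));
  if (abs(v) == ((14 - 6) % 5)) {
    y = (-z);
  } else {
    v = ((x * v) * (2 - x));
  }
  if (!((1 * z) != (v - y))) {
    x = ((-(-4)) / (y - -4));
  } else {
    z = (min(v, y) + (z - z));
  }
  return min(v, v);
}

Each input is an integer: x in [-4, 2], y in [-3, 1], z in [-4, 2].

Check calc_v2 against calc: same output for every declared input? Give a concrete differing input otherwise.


The two are interchangeable: boolean connective usage differs; also arithmetic usage differs; also local variable names differ; also comparison usage differs; also constant usage differs, and every declared input agrees.
As a probe, take x=2, y=-2, z=-3: calc runs p = 9; (abs(p) == (8 % 5)) -> false; p = 0; ((1 * z) == (p - y)) -> false; z = -2; return 0; calc_v2 runs v = 9; (abs(v) == ((14 - 6) % 5)) -> false; v = 0; (!((1 * z) != (v - y))) -> false; z = -2; return 0; both end at 0.
An exhaustive pass over the 245 declared inputs shows identical outputs.
verdict: equivalent


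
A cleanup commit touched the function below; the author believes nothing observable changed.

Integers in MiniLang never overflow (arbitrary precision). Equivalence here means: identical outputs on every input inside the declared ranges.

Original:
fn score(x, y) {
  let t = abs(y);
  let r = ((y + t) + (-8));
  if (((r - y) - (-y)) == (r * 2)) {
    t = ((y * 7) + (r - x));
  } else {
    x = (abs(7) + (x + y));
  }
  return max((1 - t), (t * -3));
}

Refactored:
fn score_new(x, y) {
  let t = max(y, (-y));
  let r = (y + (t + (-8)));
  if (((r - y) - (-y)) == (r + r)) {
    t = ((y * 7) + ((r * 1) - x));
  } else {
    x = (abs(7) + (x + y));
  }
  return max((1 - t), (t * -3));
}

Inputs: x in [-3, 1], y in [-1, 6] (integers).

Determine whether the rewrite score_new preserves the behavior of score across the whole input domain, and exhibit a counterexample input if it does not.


Changes here: min/max/abs usage differs; and constant usage differs; and arithmetic usage differs; the full 40-point sweep finds no disagreement.
verdict: equivalent
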